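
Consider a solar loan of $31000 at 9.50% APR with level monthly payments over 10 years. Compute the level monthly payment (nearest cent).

Monthly rate = 9.5%/12 = 0.0079167; payment = 31,000 × 0.0079167 / (1 − (1+0.0079167)^−120) = $401.13.

$401.13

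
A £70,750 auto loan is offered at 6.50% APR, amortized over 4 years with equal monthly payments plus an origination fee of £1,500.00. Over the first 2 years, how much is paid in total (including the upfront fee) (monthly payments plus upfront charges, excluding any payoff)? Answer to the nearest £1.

At 6.50% the monthly rate is 0.0054167, so the payment is 70,750 × 0.0054167 / (1 − 1.0054167^−48) = £1,677.83.
Total outlay = 24 × £1,677.83 + £1,500.00 = £41,767.92.

£41,768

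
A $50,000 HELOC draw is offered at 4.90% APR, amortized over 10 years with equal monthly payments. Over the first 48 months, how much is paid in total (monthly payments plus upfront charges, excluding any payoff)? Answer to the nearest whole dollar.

At 4.90% the monthly rate is 0.0040833, so the payment is 50,000 × 0.0040833 / (1 − 1.0040833^−120) = $527.89.
Total outlay = 48 × $527.89 = $25,338.72.

$25,339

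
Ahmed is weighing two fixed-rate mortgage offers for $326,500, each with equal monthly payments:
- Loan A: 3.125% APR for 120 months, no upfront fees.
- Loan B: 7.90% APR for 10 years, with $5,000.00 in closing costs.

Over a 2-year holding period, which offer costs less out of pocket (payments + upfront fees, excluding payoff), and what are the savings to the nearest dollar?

Loan A: at 3.125% the monthly rate is 0.0026042, so the payment is 326,500 × 0.0026042 / (1 − 1.0026042^−120) = $3,171.58.
Loan B: at 7.90% the monthly rate is 0.0065833, so the payment is 326,500 × 0.0065833 / (1 − 1.0065833^−120) = $3,944.11.
Over 24 months: Loan A costs 24 × $3,171.58 = $76,117.92; Loan B costs 24 × $3,944.11 + $5,000.00 = $99,658.64.
Loan A is cheaper by $99,658.64 − $76,117.92 = $23,540.72.

Loan A by $23,541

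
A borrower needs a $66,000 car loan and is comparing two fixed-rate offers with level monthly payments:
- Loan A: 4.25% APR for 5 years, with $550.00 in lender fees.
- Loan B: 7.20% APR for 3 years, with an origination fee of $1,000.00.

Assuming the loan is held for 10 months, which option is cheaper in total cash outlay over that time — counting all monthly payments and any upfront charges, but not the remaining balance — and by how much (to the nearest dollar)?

Loan A: monthly rate = 4.25%/12 = 0.0035417; payment = 66,000 × 0.0035417 / (1 − (1+0.0035417)^−60) = $1,222.95.
Loan B: monthly rate = 7.2%/12 = 0.0060000; payment = 66,000 × 0.0060000 / (1 − (1+0.0060000)^−36) = $2,043.93.
Over 10 months: Loan A costs 10 × $1,222.95 + $550.00 = $12,779.50; Loan B costs 10 × $2,043.93 + $1,000.00 = $21,439.30.
Loan A is cheaper by $21,439.30 − $12,779.50 = $8,659.80.

Loan A by $8,660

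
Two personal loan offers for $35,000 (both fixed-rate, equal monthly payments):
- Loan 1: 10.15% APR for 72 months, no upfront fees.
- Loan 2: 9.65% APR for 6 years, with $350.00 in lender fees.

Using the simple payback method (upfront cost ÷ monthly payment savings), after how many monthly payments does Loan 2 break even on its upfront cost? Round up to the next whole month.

40 months

Loan 1: monthly rate = 10.15%/12 = 0.0084583; payment = 35,000 × 0.0084583 / (1 − (1+0.0084583)^−72) = $651.05.
Loan 2: at 9.65% the monthly rate is 0.0080417, so the payment is 35,000 × 0.0080417 / (1 − 1.0080417^−72) = $642.24.
Monthly savings = $651.05 − $642.24 = $8.81.
Break-even = $350.00 / $8.81 = 39.73 → 40 months.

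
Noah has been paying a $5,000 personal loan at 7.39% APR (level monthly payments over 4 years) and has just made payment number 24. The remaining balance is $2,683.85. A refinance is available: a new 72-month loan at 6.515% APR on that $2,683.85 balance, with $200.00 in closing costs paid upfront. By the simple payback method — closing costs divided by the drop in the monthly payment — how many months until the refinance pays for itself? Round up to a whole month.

3 months

Current payment = 5,000 × 7.39%/12 / (1 − (1+0.0061583)^−48) = $120.64.
Refinanced payment = 2,683.85 × 0.0054292 / (1 − (1+0.0054292)^−72) = $45.13.
Monthly savings = $120.64 − $45.13 = $75.51.
Break-even = $200.00 / $75.51 = 2.65 → 3 months.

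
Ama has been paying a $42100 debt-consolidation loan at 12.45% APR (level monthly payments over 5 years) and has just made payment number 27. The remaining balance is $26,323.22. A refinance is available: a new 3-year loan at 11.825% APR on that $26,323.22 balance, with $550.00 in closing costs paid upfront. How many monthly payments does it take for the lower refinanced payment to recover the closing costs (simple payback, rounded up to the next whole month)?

Current payment = 42,100 × 12.45%/12 / (1 − (1+0.0103750)^−60) = $946.09.
Refinanced payment = 26,323.22 × 0.0098542 / (1 − (1+0.0098542)^−36) = $872.11.
Monthly savings = $946.09 − $872.11 = $73.98.
Break-even = $550.00 / $73.98 = 7.43 → 8 months.

8 months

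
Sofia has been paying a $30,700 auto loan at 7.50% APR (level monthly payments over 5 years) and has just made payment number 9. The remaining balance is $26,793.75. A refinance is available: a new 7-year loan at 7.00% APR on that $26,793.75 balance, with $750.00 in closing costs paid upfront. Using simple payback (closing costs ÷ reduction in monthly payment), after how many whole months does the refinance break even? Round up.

Current payment = 30,700 × 7.5%/12 / (1 − (1+0.0062500)^−60) = $615.17.
Refinanced payment = 26,793.75 × 0.0058333 / (1 − (1+0.0058333)^−84) = $404.39.
Monthly savings = $615.17 − $404.39 = $210.78.
Break-even = $750.00 / $210.78 = 3.56 → 4 months.

4 months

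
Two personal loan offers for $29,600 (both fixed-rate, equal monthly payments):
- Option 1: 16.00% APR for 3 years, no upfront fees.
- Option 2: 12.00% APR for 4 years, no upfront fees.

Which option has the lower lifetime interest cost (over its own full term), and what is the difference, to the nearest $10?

Option 2 by $50

Option 1: at 16.00% the monthly rate is 0.0133333, so the payment is 29,600 × 0.0133333 / (1 − 1.0133333^−36) = $1,040.65.
Total interest on Option 1 = 36 × $1,040.65 − $29,600 = $7,863.40.
Option 2: at 12.00% the monthly rate is 0.0100000, so the payment is 29,600 × 0.0100000 / (1 − 1.0100000^−48) = $779.48.
Total interest on Option 2 = 48 × $779.48 − $29,600 = $7,815.04.
Option 2 is lower by $48.36.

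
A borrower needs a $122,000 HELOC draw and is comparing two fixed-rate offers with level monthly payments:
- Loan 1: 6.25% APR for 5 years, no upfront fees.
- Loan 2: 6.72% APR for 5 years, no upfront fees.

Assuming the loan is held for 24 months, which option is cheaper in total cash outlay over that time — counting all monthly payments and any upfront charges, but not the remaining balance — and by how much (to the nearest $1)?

Loan 1: monthly rate = 6.25%/12 = 0.0052083; payment = 122,000 × 0.0052083 / (1 − (1+0.0052083)^−60) = $2,372.81.
Loan 2: monthly rate = 6.72%/12 = 0.0056000; payment = 122,000 × 0.0056000 / (1 − (1+0.0056000)^−60) = $2,399.66.
Over 24 months: Loan 1 costs 24 × $2,372.81 = $56,947.44; Loan 2 costs 24 × $2,399.66 = $57,591.84.
Loan 1 is cheaper by $57,591.84 − $56,947.44 = $644.40.

Loan 1 by $644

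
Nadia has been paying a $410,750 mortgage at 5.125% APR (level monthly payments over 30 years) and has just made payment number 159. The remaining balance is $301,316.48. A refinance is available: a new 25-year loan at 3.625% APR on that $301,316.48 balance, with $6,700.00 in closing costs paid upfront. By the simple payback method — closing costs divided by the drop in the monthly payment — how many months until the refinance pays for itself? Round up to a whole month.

Current payment = 410,750 × 5.125%/12 / (1 − (1+0.0042708)^−360) = $2,236.48.
Refinanced payment = 301,316.48 × 0.0030208 / (1 − (1+0.0030208)^−300) = $1,528.74.
Monthly savings = $2,236.48 − $1,528.74 = $707.74.
Break-even = $6,700.00 / $707.74 = 9.47 → 10 months.

10 months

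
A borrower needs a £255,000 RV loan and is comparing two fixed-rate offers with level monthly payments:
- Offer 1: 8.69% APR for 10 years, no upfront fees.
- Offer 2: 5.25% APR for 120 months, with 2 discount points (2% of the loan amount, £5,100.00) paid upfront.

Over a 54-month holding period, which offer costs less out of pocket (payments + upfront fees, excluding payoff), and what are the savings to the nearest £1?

Offer 2 by £19,290

Offer 1: at 8.69% the monthly rate is 0.0072417, so the payment is 255,000 × 0.0072417 / (1 − 1.0072417^−120) = £3,187.61.
Offer 2: at 5.25% the monthly rate is 0.0043750, so the payment is 255,000 × 0.0043750 / (1 − 1.0043750^−120) = £2,735.94.
Over 54 months: Offer 1 costs 54 × £3,187.61 = £172,130.94; Offer 2 costs 54 × £2,735.94 + £5,100.00 = £152,840.76.
Offer 2 is cheaper by £172,130.94 − £152,840.76 = £19,290.18.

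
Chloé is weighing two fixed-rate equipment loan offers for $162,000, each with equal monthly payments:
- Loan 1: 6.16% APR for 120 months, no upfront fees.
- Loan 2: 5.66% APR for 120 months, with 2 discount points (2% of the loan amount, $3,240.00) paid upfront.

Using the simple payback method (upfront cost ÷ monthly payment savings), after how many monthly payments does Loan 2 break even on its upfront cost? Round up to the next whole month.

Loan 1: at 6.16% the monthly rate is 0.0051333, so the payment is 162,000 × 0.0051333 / (1 − 1.0051333^−120) = $1,811.58.
Loan 2: monthly rate = 5.66%/12 = 0.0047167; payment = 162,000 × 0.0047167 / (1 − (1+0.0047167)^−120) = $1,771.00.
Monthly savings = $1,811.58 − $1,771.00 = $40.58.
Break-even = $3,240.00 / $40.58 = 79.84 → 80 months.

80 months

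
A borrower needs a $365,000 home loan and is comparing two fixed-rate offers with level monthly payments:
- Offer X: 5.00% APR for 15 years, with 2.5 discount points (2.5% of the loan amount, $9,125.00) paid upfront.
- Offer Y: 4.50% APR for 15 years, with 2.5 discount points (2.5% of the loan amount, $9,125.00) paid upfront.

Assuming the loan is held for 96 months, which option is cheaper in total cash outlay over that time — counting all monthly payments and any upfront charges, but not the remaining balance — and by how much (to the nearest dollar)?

Offer Y by $9,040

Offer X: at 5.00% the monthly rate is 0.0041667, so the payment is 365,000 × 0.0041667 / (1 − 1.0041667^−180) = $2,886.40.
Offer Y: at 4.50% the monthly rate is 0.0037500, so the payment is 365,000 × 0.0037500 / (1 − 1.0037500^−180) = $2,792.23.
Over 96 months: Offer X costs 96 × $2,886.40 + $9,125.00 = $286,219.40; Offer Y costs 96 × $2,792.23 + $9,125.00 = $277,179.08.
Offer Y is cheaper by $286,219.40 − $277,179.08 = $9,040.32.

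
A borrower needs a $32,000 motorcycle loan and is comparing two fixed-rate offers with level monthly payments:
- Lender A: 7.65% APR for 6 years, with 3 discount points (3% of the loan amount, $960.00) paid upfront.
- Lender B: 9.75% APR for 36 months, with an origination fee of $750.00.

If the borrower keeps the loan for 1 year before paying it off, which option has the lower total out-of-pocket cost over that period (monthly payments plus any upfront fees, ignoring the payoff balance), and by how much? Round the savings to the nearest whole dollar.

Lender A: monthly rate = 7.65%/12 = 0.0063750; payment = 32,000 × 0.0063750 / (1 − (1+0.0063750)^−72) = $555.61.
Lender B: at 9.75% the monthly rate is 0.0081250, so the payment is 32,000 × 0.0081250 / (1 − 1.0081250^−36) = $1,028.80.
Over 12 months: Lender A costs 12 × $555.61 + $960.00 = $7,627.32; Lender B costs 12 × $1,028.80 + $750.00 = $13,095.60.
Lender A is cheaper by $13,095.60 − $7,627.32 = $5,468.28.

Lender A by $5,468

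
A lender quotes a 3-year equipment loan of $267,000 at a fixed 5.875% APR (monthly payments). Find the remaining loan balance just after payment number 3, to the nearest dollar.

$246,499

With monthly rate i = 5.875%/12 = 0.0048958, the balance after k of n payments is P · [(1+i)^n − (1+i)^k] / [(1+i)^n − 1].
(1+0.0048958)^36 = 1.19222339 and (1+0.0048958)^3 = 1.01475952, so the balance is 267,000 × (1.19222339 − 1.01475952) / (1.19222339 − 1) = $246,498.89.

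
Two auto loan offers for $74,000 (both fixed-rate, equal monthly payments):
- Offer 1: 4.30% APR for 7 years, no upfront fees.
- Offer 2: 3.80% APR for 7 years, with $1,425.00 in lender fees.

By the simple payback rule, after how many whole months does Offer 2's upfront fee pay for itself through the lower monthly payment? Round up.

Offer 1: monthly rate = 4.3%/12 = 0.0035833; payment = 74,000 × 0.0035833 / (1 − (1+0.0035833)^−84) = $1,021.74.
Offer 2: at 3.80% the monthly rate is 0.0031667, so the payment is 74,000 × 0.0031667 / (1 − 1.0031667^−84) = $1,004.69.
Monthly savings = $1,021.74 − $1,004.69 = $17.05.
Break-even = $1,425.00 / $17.05 = 83.58 → 84 months.

84 months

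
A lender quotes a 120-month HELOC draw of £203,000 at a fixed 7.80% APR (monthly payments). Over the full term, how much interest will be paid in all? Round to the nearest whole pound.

At 7.80% the monthly rate is 0.0065000, so the payment is 203,000 × 0.0065000 / (1 − 1.0065000^−120) = £2,441.55.
Total paid = 120 × £2,441.55 = £292,986.00; interest = £292,986.00 − £203,000 = £89,986.00.

£89,986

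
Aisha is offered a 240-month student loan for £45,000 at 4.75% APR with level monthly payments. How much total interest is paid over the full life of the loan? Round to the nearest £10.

Monthly rate = 4.75%/12 = 0.0039583; payment = 45,000 × 0.0039583 / (1 − (1+0.0039583)^−240) = £290.80.
Total paid = 240 × £290.80 = £69,792.00; interest = £69,792.00 − £45,000 = £24,792.00.

£24,790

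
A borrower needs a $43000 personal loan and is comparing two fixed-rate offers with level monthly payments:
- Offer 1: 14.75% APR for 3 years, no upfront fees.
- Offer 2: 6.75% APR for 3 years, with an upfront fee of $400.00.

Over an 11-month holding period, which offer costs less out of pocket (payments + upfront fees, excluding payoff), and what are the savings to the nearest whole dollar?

Offer 2 by $1,388

Offer 1: monthly rate = 14.75%/12 = 0.0122917; payment = 43,000 × 0.0122917 / (1 − (1+0.0122917)^−36) = $1,485.35.
Offer 2: at 6.75% the monthly rate is 0.0056250, so the payment is 43,000 × 0.0056250 / (1 − 1.0056250^−36) = $1,322.81.
Over 11 months: Offer 1 costs 11 × $1,485.35 = $16,338.85; Offer 2 costs 11 × $1,322.81 + $400.00 = $14,950.91.
Offer 2 is cheaper by $16,338.85 − $14,950.91 = $1,387.94.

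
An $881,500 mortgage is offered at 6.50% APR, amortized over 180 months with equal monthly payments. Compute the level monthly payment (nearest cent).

At 6.50% the monthly rate is 0.0054167, so the payment is 881,500 × 0.0054167 / (1 − 1.0054167^−180) = $7,678.81.

$7,678.81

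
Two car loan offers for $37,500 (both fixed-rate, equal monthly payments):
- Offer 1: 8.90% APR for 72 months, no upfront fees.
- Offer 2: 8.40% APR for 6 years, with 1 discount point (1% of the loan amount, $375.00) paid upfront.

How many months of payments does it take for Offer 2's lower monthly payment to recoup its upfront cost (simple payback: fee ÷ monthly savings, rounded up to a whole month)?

Offer 1: monthly rate = 8.9%/12 = 0.0074167; payment = 37,500 × 0.0074167 / (1 − (1+0.0074167)^−72) = $674.10.
Offer 2: monthly rate = 8.4%/12 = 0.0070000; payment = 37,500 × 0.0070000 / (1 − (1+0.0070000)^−72) = $664.84.
Monthly savings = $674.10 − $664.84 = $9.26.
Break-even = $375.00 / $9.26 = 40.50 → 41 months.

41 months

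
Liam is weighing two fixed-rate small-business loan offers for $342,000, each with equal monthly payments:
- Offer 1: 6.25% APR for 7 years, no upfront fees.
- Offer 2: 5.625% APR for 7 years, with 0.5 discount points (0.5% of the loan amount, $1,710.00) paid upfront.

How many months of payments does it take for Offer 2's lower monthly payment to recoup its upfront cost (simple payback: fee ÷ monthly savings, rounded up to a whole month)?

Offer 1: monthly rate = 6.25%/12 = 0.0052083; payment = 342,000 × 0.0052083 / (1 − (1+0.0052083)^−84) = $5,037.22.
Offer 2: at 5.625% the monthly rate is 0.0046875, so the payment is 342,000 × 0.0046875 / (1 − 1.0046875^−84) = $4,934.87.
Monthly savings = $5,037.22 − $4,934.87 = $102.35.
Break-even = $1,710.00 / $102.35 = 16.71 → 17 months.

17 months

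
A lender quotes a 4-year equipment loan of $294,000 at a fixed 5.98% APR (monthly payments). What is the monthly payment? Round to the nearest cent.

$6,901.90

Monthly rate = 5.98%/12 = 0.0049833; payment = 294,000 × 0.0049833 / (1 − (1+0.0049833)^−48) = $6,901.90.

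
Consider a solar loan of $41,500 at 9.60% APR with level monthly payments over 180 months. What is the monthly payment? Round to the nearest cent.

$435.86

Monthly rate = 9.6%/12 = 0.0080000; payment = 41,500 × 0.0080000 / (1 − (1+0.0080000)^−180) = $435.86.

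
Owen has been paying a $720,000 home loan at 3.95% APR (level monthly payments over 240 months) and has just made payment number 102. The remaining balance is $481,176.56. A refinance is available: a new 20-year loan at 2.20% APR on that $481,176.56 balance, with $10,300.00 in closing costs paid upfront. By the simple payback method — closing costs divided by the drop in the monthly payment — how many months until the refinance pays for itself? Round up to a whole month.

6 months

Current payment = 720,000 × 3.95%/12 / (1 − (1+0.0032917)^−240) = $4,344.11.
Refinanced payment = 481,176.56 × 0.0018333 / (1 − (1+0.0018333)^−240) = $2,480.03.
Monthly savings = $4,344.11 − $2,480.03 = $1,864.08.
Break-even = $10,300.00 / $1,864.08 = 5.53 → 6 months.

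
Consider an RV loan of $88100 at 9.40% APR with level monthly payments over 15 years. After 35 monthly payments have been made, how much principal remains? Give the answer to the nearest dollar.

With monthly rate i = 9.4%/12 = 0.0078333, the balance after k of n payments is P · [(1+i)^n − (1+i)^k] / [(1+i)^n − 1].
(1+0.0078333)^180 = 4.07351463 and (1+0.0078333)^35 = 1.31402957, so the balance is 88,100 × (4.07351463 − 1.31402957) / (4.07351463 − 1) = $79,098.58.

$79,099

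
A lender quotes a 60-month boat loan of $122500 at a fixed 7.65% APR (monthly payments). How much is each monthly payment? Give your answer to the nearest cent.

Monthly rate = 7.65%/12 = 0.0063750; payment = 122,500 × 0.0063750 / (1 − (1+0.0063750)^−60) = $2,463.39.

$2,463.39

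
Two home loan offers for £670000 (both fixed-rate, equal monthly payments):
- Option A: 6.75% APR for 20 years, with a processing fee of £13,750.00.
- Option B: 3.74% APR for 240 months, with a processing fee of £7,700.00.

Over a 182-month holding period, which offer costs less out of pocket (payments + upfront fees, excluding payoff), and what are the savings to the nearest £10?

Option A: at 6.75% the monthly rate is 0.0056250, so the payment is 670,000 × 0.0056250 / (1 − 1.0056250^−240) = £5,094.44.
Option B: monthly rate = 3.74%/12 = 0.0031167; payment = 670,000 × 0.0031167 / (1 − (1+0.0031167)^−240) = £3,968.87.
Over 182 months: Option A costs 182 × £5,094.44 + £13,750.00 = £940,938.08; Option B costs 182 × £3,968.87 + £7,700.00 = £730,034.34.
Option B is cheaper by £940,938.08 − £730,034.34 = £210,903.74.

Option B by £210,900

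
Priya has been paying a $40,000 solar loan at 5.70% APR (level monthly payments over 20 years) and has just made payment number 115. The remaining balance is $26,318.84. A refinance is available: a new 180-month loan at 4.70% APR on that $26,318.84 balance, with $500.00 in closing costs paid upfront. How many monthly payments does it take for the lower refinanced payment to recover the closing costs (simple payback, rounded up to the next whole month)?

Current payment = 40,000 × 5.7%/12 / (1 − (1+0.0047500)^−240) = $279.69.
Refinanced payment = 26,318.84 × 0.0039167 / (1 − (1+0.0039167)^−180) = $204.04.
Monthly savings = $279.69 − $204.04 = $75.65.
Break-even = $500.00 / $75.65 = 6.61 → 7 months.

7 months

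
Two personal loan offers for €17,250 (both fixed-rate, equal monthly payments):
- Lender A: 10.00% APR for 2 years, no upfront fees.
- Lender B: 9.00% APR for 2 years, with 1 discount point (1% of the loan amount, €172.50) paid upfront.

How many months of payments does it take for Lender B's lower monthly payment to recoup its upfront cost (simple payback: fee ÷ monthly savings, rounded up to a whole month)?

22 months

Lender A: monthly rate = 10%/12 = 0.0083333; payment = 17,250 × 0.0083333 / (1 − (1+0.0083333)^−24) = €796.00.
Lender B: monthly rate = 9%/12 = 0.0075000; payment = 17,250 × 0.0075000 / (1 − (1+0.0075000)^−24) = €788.06.
Monthly savings = €796.00 − €788.06 = €7.94.
Break-even = €172.50 / €7.94 = 21.73 → 22 months.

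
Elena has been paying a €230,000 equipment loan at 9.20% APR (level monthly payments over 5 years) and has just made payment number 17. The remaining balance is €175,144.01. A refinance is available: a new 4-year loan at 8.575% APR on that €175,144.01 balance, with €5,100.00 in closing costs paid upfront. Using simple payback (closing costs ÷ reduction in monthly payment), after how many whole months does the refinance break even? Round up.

11 months

Current payment = 230,000 × 9.2%/12 / (1 − (1+0.0076667)^−60) = €4,796.78.
Refinanced payment = 175,144.01 × 0.0071458 / (1 − (1+0.0071458)^−48) = €4,323.21.
Monthly savings = €4,796.78 − €4,323.21 = €473.57.
Break-even = €5,100.00 / €473.57 = 10.77 → 11 months.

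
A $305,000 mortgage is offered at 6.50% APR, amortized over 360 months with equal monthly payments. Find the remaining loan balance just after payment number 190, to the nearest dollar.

With monthly rate i = 6.5%/12 = 0.0054167, the balance after k of n payments is P · [(1+i)^n − (1+i)^k] / [(1+i)^n − 1].
(1+0.0054167)^360 = 6.99179797 and (1+0.0054167)^190 = 2.79097044, so the balance is 305,000 × (6.99179797 − 2.79097044) / (6.99179797 − 1) = $213,834.38.

$213,834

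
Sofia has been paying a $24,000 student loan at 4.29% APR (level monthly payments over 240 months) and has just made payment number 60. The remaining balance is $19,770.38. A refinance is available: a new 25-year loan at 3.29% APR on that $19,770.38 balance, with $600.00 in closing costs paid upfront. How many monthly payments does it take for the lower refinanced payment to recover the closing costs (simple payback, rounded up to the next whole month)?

Current payment = 24,000 × 4.29%/12 / (1 − (1+0.0035750)^−240) = $149.13.
Refinanced payment = 19,770.38 × 0.0027417 / (1 − (1+0.0027417)^−300) = $96.76.
Monthly savings = $149.13 − $96.76 = $52.37.
Break-even = $600.00 / $52.37 = 11.46 → 12 months.

12 months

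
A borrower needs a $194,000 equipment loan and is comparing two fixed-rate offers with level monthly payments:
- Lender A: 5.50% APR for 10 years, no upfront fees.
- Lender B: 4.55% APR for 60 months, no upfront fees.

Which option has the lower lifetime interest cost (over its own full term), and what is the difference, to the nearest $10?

Lender A: monthly rate = 5.5%/12 = 0.0045833; payment = 194,000 × 0.0045833 / (1 − (1+0.0045833)^−120) = $2,105.41.
Total interest on Lender A = 120 × $2,105.41 − $194,000 = $58,649.20.
Lender B: monthly rate = 4.55%/12 = 0.0037917; payment = 194,000 × 0.0037917 / (1 − (1+0.0037917)^−60) = $3,621.16.
Total interest on Lender B = 60 × $3,621.16 − $194,000 = $23,269.60.
Lender B is lower by $35,379.60.

Lender B by $35,380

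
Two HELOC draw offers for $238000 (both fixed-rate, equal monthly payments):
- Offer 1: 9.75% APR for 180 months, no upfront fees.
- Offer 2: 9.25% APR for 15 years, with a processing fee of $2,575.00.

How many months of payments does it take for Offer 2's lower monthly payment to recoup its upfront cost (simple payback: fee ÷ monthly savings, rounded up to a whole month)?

Offer 1: monthly rate = 9.75%/12 = 0.0081250; payment = 238,000 × 0.0081250 / (1 − (1+0.0081250)^−180) = $2,521.28.
Offer 2: at 9.25% the monthly rate is 0.0077083, so the payment is 238,000 × 0.0077083 / (1 − 1.0077083^−180) = $2,449.48.
Monthly savings = $2,521.28 − $2,449.48 = $71.80.
Break-even = $2,575.00 / $71.80 = 35.86 → 36 months.

36 months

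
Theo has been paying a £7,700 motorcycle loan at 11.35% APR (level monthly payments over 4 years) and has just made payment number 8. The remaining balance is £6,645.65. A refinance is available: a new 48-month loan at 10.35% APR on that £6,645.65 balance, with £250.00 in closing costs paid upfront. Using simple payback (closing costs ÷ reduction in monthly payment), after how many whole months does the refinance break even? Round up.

Current payment = 7,700 × 11.35%/12 / (1 − (1+0.0094583)^−48) = £200.32.
Refinanced payment = 6,645.65 × 0.0086250 / (1 − (1+0.0086250)^−48) = £169.67.
Monthly savings = £200.32 − £169.67 = £30.65.
Break-even = £250.00 / £30.65 = 8.16 → 9 months.

9 months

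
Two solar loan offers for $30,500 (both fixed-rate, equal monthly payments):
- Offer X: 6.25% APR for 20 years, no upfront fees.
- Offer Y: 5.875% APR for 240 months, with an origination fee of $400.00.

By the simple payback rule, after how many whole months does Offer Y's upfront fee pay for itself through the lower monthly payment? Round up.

Offer X: monthly rate = 6.25%/12 = 0.0052083; payment = 30,500 × 0.0052083 / (1 − (1+0.0052083)^−240) = $222.93.
Offer Y: at 5.875% the monthly rate is 0.0048958, so the payment is 30,500 × 0.0048958 / (1 − 1.0048958^−240) = $216.32.
Monthly savings = $222.93 − $216.32 = $6.61.
Break-even = $400.00 / $6.61 = 60.51 → 61 months.

61 months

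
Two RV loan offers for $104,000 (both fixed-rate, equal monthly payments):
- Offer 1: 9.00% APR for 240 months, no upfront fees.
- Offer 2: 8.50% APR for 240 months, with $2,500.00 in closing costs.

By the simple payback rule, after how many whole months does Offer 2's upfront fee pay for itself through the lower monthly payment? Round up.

76 months

Offer 1: at 9.00% the monthly rate is 0.0075000, so the payment is 104,000 × 0.0075000 / (1 − 1.0075000^−240) = $935.71.
Offer 2: at 8.50% the monthly rate is 0.0070833, so the payment is 104,000 × 0.0070833 / (1 − 1.0070833^−240) = $902.54.
Monthly savings = $935.71 − $902.54 = $33.17.
Break-even = $2,500.00 / $33.17 = 75.37 → 76 months.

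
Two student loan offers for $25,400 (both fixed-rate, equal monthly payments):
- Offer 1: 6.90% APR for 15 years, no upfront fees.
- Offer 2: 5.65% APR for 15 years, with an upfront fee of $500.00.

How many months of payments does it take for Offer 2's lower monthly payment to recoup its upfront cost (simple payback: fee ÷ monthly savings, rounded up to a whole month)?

29 months

Offer 1: at 6.90% the monthly rate is 0.0057500, so the payment is 25,400 × 0.0057500 / (1 − 1.0057500^−180) = $226.88.
Offer 2: monthly rate = 5.65%/12 = 0.0047083; payment = 25,400 × 0.0047083 / (1 − (1+0.0047083)^−180) = $209.57.
Monthly savings = $226.88 − $209.57 = $17.31.
Break-even = $500.00 / $17.31 = 28.89 → 29 months.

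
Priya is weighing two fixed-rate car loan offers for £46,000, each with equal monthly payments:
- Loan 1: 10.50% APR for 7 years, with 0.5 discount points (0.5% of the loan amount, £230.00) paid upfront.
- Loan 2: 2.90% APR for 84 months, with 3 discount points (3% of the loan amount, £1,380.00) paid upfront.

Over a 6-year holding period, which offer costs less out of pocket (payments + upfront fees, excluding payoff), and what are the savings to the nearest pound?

Loan 2 by £11,079

Loan 1: at 10.50% the monthly rate is 0.0087500, so the payment is 46,000 × 0.0087500 / (1 − 1.0087500^−84) = £775.59.
Loan 2: at 2.90% the monthly rate is 0.0024167, so the payment is 46,000 × 0.0024167 / (1 − 1.0024167^−84) = £605.74.
Over 72 months: Loan 1 costs 72 × £775.59 + £230.00 = £56,072.48; Loan 2 costs 72 × £605.74 + £1,380.00 = £44,993.28.
Loan 2 is cheaper by £56,072.48 − £44,993.28 = £11,079.20.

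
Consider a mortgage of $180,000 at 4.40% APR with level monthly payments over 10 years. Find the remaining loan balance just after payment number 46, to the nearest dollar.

With monthly rate i = 4.4%/12 = 0.0036667, the balance after k of n payments is P · [(1+i)^n − (1+i)^k] / [(1+i)^n − 1].
(1+0.0036667)^120 = 1.55145826 and (1+0.0036667)^46 = 1.18336041, so the balance is 180,000 × (1.55145826 − 1.18336041) / (1.55145826 − 1) = $120,149.82.

$120,150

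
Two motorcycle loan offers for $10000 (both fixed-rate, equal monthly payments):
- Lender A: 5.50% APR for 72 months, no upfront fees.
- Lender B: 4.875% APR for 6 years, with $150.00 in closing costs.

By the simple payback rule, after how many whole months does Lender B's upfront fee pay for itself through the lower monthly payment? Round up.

52 months

Lender A: monthly rate = 5.5%/12 = 0.0045833; payment = 10,000 × 0.0045833 / (1 − (1+0.0045833)^−72) = $163.38.
Lender B: at 4.875% the monthly rate is 0.0040625, so the payment is 10,000 × 0.0040625 / (1 − 1.0040625^−72) = $160.47.
Monthly savings = $163.38 − $160.47 = $2.91.
Break-even = $150.00 / $2.91 = 51.55 → 52 months.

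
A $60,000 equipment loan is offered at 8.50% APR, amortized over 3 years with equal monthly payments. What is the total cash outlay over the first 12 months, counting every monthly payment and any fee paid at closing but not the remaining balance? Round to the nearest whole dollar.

$22,729

At 8.50% the monthly rate is 0.0070833, so the payment is 60,000 × 0.0070833 / (1 − 1.0070833^−36) = $1,894.05.
Total outlay = 12 × $1,894.05 = $22,728.60.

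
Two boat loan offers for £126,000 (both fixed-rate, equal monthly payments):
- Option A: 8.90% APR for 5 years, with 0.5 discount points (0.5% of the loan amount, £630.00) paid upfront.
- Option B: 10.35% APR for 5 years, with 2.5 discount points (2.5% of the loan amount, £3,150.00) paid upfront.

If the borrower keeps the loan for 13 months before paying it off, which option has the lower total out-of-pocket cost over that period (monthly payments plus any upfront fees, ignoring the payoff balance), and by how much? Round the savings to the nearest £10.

Option A by £3,680

Option A: at 8.90% the monthly rate is 0.0074167, so the payment is 126,000 × 0.0074167 / (1 − 1.0074167^−60) = £2,609.44.
Option B: monthly rate = 10.35%/12 = 0.0086250; payment = 126,000 × 0.0086250 / (1 − (1+0.0086250)^−60) = £2,698.88.
Over 13 months: Option A costs 13 × £2,609.44 + £630.00 = £34,552.72; Option B costs 13 × £2,698.88 + £3,150.00 = £38,235.44.
Option A is cheaper by £38,235.44 − £34,552.72 = £3,682.72.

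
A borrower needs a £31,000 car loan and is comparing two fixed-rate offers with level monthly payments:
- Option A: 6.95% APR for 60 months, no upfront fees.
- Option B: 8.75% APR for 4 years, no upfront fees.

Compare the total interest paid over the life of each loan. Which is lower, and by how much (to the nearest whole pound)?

Option A: at 6.95% the monthly rate is 0.0057917, so the payment is 31,000 × 0.0057917 / (1 − 1.0057917^−60) = £613.11.
Total interest on Option A = 60 × £613.11 − £31,000 = £5,786.60.
Option B: at 8.75% the monthly rate is 0.0072917, so the payment is 31,000 × 0.0072917 / (1 − 1.0072917^−48) = £767.76.
Total interest on Option B = 48 × £767.76 − £31,000 = £5,852.48.
Option A is lower by £65.88.

Option A by £66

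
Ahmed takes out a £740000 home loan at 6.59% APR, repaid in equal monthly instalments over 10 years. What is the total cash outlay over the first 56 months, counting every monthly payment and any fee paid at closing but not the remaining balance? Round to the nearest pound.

Monthly rate = 6.59%/12 = 0.0054917; payment = 740,000 × 0.0054917 / (1 − (1+0.0054917)^−120) = £8,436.48.
Total outlay = 56 × £8,436.48 = £472,442.88.

£472,443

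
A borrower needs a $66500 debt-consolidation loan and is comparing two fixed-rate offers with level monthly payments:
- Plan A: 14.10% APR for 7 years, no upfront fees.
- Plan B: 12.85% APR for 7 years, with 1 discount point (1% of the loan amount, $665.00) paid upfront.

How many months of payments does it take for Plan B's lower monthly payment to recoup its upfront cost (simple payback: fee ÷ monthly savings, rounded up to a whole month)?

Plan A: at 14.10% the monthly rate is 0.0117500, so the payment is 66,500 × 0.0117500 / (1 − 1.0117500^−84) = $1,249.89.
Plan B: monthly rate = 12.85%/12 = 0.0107083; payment = 66,500 × 0.0107083 / (1 − (1+0.0107083)^−84) = $1,204.35.
Monthly savings = $1,249.89 − $1,204.35 = $45.54.
Break-even = $665.00 / $45.54 = 14.60 → 15 months.

15 months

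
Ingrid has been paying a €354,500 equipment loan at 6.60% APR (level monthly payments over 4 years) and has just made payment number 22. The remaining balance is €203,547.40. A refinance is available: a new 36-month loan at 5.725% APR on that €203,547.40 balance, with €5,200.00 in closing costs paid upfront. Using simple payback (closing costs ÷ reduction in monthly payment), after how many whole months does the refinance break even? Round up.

3 months

Current payment = 354,500 × 6.6%/12 / (1 − (1+0.0055000)^−48) = €8,423.31.
Refinanced payment = 203,547.40 × 0.0047708 / (1 − (1+0.0047708)^−36) = €6,166.98.
Monthly savings = €8,423.31 − €6,166.98 = €2,256.33.
Break-even = €5,200.00 / €2,256.33 = 2.30 → 3 months.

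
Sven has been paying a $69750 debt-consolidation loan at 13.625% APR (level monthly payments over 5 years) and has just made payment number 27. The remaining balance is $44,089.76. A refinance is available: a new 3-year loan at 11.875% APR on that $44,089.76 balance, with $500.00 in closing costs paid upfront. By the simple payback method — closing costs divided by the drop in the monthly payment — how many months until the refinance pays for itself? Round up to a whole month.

Current payment = 69,750 × 13.625%/12 / (1 − (1+0.0113542)^−60) = $1,609.43.
Refinanced payment = 44,089.76 × 0.0098958 / (1 − (1+0.0098958)^−36) = $1,461.78.
Monthly savings = $1,609.43 − $1,461.78 = $147.65.
Break-even = $500.00 / $147.65 = 3.39 → 4 months.

4 months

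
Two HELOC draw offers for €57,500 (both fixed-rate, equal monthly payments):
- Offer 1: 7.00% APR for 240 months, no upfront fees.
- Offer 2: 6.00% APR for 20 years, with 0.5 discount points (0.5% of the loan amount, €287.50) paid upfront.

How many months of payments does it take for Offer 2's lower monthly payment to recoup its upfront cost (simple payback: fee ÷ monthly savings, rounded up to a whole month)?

Offer 1: at 7.00% the monthly rate is 0.0058333, so the payment is 57,500 × 0.0058333 / (1 − 1.0058333^−240) = €445.80.
Offer 2: monthly rate = 6%/12 = 0.0050000; payment = 57,500 × 0.0050000 / (1 − (1+0.0050000)^−240) = €411.95.
Monthly savings = €445.80 − €411.95 = €33.85.
Break-even = €287.50 / €33.85 = 8.49 → 9 months.

9 months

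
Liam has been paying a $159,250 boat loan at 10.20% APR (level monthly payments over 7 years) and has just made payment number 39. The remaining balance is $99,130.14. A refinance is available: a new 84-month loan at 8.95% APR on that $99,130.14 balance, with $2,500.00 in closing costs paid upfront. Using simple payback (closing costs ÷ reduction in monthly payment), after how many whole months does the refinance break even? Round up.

Current payment = 159,250 × 10.2%/12 / (1 − (1+0.0085000)^−84) = $2,660.22.
Refinanced payment = 99,130.14 × 0.0074583 / (1 − (1+0.0074583)^−84) = $1,592.40.
Monthly savings = $2,660.22 − $1,592.40 = $1,067.82.
Break-even = $2,500.00 / $1,067.82 = 2.34 → 3 months.

3 months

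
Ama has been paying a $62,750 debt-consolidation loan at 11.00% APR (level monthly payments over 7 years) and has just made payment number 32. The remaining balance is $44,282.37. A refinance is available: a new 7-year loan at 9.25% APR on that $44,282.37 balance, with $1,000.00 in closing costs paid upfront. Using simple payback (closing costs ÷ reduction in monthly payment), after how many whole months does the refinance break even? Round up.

Current payment = 62,750 × 11%/12 / (1 − (1+0.0091667)^−84) = $1,074.43.
Refinanced payment = 44,282.37 × 0.0077083 / (1 − (1+0.0077083)^−84) = $718.09.
Monthly savings = $1,074.43 − $718.09 = $356.34.
Break-even = $1,000.00 / $356.34 = 2.81 → 3 months.

3 months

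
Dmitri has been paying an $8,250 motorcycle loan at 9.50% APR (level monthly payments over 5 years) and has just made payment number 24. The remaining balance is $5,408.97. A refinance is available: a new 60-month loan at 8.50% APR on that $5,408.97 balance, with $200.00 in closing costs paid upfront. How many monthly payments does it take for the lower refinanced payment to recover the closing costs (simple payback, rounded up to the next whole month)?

Current payment = 8,250 × 9.5%/12 / (1 − (1+0.0079167)^−60) = $173.27.
Refinanced payment = 5,408.97 × 0.0070833 / (1 − (1+0.0070833)^−60) = $110.97.
Monthly savings = $173.27 − $110.97 = $62.30.
Break-even = $200.00 / $62.30 = 3.21 → 4 months.

4 months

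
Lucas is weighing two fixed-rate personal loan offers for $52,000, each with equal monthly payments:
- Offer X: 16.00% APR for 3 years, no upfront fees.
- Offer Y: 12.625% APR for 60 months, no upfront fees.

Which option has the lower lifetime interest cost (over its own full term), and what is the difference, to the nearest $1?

Offer X: at 16.00% the monthly rate is 0.0133333, so the payment is 52,000 × 0.0133333 / (1 − 1.0133333^−36) = $1,828.17.
Total interest on Offer X = 36 × $1,828.17 − $52,000 = $13,814.12.
Offer Y: at 12.625% the monthly rate is 0.0105208, so the payment is 52,000 × 0.0105208 / (1 − 1.0105208^−60) = $1,173.20.
Total interest on Offer Y = 60 × $1,173.20 − $52,000 = $18,392.00.
Offer X is lower by $4,577.88.

Offer X by $4,578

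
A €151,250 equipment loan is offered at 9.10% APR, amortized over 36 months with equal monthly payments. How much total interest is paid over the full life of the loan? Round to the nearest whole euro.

At 9.10% the monthly rate is 0.0075833, so the payment is 151,250 × 0.0075833 / (1 − 1.0075833^−36) = €4,816.75.
Total paid = 36 × €4,816.75 = €173,403.00; interest = €173,403.00 − €151,250 = €22,153.00.

€22,153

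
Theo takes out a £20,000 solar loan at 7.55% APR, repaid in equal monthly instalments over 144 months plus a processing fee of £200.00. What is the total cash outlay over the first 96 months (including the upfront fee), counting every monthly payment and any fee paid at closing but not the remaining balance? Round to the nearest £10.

At 7.55% the monthly rate is 0.0062917, so the payment is 20,000 × 0.0062917 / (1 − 1.0062917^−144) = £211.59.
Total outlay = 96 × £211.59 + £200.00 = £20,512.64.

£20,510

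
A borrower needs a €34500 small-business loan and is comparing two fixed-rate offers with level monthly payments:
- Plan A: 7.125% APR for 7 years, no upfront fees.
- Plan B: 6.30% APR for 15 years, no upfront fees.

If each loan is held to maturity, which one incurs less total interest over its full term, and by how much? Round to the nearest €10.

Plan A by €9,500

Plan A: monthly rate = 7.125%/12 = 0.0059375; payment = 34,500 × 0.0059375 / (1 − (1+0.0059375)^−84) = €522.81.
Total interest on Plan A = 84 × €522.81 − €34,500 = €9,416.04.
Plan B: monthly rate = 6.3%/12 = 0.0052500; payment = 34,500 × 0.0052500 / (1 − (1+0.0052500)^−180) = €296.75.
Total interest on Plan B = 180 × €296.75 − €34,500 = €18,915.00.
Plan A is lower by €9,498.96.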